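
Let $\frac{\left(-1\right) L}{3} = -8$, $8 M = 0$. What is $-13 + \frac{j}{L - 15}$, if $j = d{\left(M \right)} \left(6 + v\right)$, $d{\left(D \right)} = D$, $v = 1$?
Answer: $-13$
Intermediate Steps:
$M = 0$ ($M = \frac{1}{8} \cdot 0 = 0$)
$L = 24$ ($L = \left(-3\right) \left(-8\right) = 24$)
$j = 0$ ($j = 0 \left(6 + 1\right) = 0 \cdot 7 = 0$)
$-13 + \frac{j}{L - 15} = -13 + \frac{1}{24 - 15} \cdot 0 = -13 + \frac{1}{9} \cdot 0 = -13 + 0 = -13$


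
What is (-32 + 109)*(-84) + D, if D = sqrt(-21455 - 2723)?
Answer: -6468 + I*sqrt(24178) ≈ -6468.0 + 155.49*I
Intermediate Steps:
D = I*sqrt(24178) (D = sqrt(-24178) = I*sqrt(24178) ≈ 155.49*I)
(-32 + 109)*(-84) + D = (-32 + 109)*(-84) + I*sqrt(24178) = 77*(-84) + I*sqrt(24178) = -6468 + I*sqrt(24178)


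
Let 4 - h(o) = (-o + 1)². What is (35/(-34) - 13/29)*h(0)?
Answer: -4371/986 ≈ -4.4331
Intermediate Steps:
h(o) = 4 - (1 - o)² (h(o) = 4 - (-o + 1)² = 4 - (1 - o)²)
(35/(-34) - 13/29)*h(0) = (35/(-34) - 13/29)*(4 - (-1 + 0)²) = (35*(-1/34) - 13*1/29)*(4 - 1*(-1)²) = (-35/34 - 13/29)*(4 - 1*1) = -1457*(4 - 1)/986 = -1457/986*3 = -4371/986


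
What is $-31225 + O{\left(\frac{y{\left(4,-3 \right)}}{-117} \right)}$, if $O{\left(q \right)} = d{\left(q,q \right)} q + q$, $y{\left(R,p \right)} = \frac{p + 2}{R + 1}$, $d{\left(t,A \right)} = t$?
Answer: $- \frac{10685975039}{342225} \approx -31225.0$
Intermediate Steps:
$y{\left(R,p \right)} = \frac{2 + p}{1 + R}$
$O{\left(q \right)} = q + q^{2}$ ($O{\left(q \right)} = q q + q = q^{2} + q = q + q^{2}$)
$-31225 + O{\left(\frac{y{\left(4,-3 \right)}}{-117} \right)} = -31225 + \frac{\frac{1}{1 + 4} \left(2 - 3\right)}{-117} \left(1 + \frac{\frac{1}{1 + 4} \left(2 - 3\right)}{-117}\right) = -31225 + \frac{1}{5} \left(-1\right) \left(- \frac{1}{117}\right) \left(1 + \frac{1}{5} \left(-1\right) \left(- \frac{1}{117}\right)\right) = -31225 + \left(- \frac{1}{5}\right) \left(- \frac{1}{117}\right) \left(1 - - \frac{1}{585}\right) = -31225 + \frac{1 + \frac{1}{585}}{585} = -31225 + \frac{1}{585} \cdot \frac{586}{585} = -31225 + \frac{586}{342225} = - \frac{10685975039}{342225}$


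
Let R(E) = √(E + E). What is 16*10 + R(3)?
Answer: 160 + √6 ≈ 162.45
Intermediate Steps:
R(E) = √2*√E (R(E) = √(2*E) = √2*√E)
16*10 + R(3) = 16*10 + √2*√3 = 160 + √6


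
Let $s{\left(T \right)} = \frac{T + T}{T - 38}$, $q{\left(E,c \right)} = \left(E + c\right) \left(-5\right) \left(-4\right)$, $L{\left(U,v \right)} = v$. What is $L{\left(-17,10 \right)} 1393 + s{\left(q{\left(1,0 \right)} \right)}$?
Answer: $\frac{125350}{9} \approx 13928.0$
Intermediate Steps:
$q{\left(E,c \right)} = 20 E + 20 c$ ($q{\left(E,c \right)} = \left(- 5 E - 5 c\right) \left(-4\right) = 20 E + 20 c$)
$s{\left(T \right)} = \frac{2 T}{-38 + T}$
$L{\left(-17,10 \right)} 1393 + s{\left(q{\left(1,0 \right)} \right)} = 10 \cdot 1393 + \frac{2 \left(20 \cdot 1 + 20 \cdot 0\right)}{-38 + \left(20 \cdot 1 + 20 \cdot 0\right)} = 13930 + \frac{2 \left(20 + 0\right)}{-38 + \left(20 + 0\right)} = 13930 + 2 \cdot 20 \frac{1}{-38 + 20} = 13930 + 2 \cdot 20 \frac{1}{-18} = 13930 + 2 \cdot 20 \left(- \frac{1}{18}\right) = 13930 - \frac{20}{9} = \frac{125350}{9}$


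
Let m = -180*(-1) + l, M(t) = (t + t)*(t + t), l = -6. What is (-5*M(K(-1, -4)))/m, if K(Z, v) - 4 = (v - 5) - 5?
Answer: -1000/87 ≈ -11.494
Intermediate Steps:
K(Z, v) = -6 + v (K(Z, v) = 4 + ((v - 5) - 5) = 4 + ((-5 + v) - 5) = 4 + (-10 + v) = -6 + v)
M(t) = 4*t² (M(t) = (2*t)*(2*t) = 4*t²)
m = 174 (m = -180*(-1) - 6 = -30*(-6) - 6 = 180 - 6 = 174)
(-5*M(K(-1, -4)))/m = -20*(-6 - 4)²/174 = -20*(-10)²*(1/174) = -20*100*(1/174) = -5*400*(1/174) = -2000*1/174 = -1000/87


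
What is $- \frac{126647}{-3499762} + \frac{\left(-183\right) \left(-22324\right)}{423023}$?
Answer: $\frac{14351124294385}{1480479820526} \approx 9.6936$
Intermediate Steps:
$- \frac{126647}{-3499762} + \frac{\left(-183\right) \left(-22324\right)}{423023} = \left(-126647\right) \left(- \frac{1}{3499762}\right) + 4085292 \cdot \frac{1}{423023} = \frac{126647}{3499762} + \frac{4085292}{423023} = \frac{14351124294385}{1480479820526}$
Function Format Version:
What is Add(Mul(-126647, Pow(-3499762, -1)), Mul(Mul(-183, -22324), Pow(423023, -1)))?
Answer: Rational(14351124294385, 1480479820526) ≈ 9.6936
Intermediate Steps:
Add(Mul(-126647, Pow(-3499762, -1)), Mul(Mul(-183, -22324), Pow(423023, -1))) = Add(Mul(-126647, Rational(-1, 3499762)), Mul(4085292, Rational(1, 423023))) = Add(Rational(126647, 3499762), Rational(4085292, 423023)) = Rational(14351124294385, 1480479820526)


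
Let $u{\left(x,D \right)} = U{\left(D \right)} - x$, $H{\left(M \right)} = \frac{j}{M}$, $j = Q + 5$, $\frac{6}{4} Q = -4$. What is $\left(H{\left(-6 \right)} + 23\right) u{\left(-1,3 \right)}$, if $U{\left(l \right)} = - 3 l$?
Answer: $- \frac{1628}{9} \approx -180.89$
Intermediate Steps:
$Q = - \frac{8}{3}$ ($Q = \frac{2}{3} \left(-4\right) = - \frac{8}{3} \approx -2.6667$)
$j = \frac{7}{3}$ ($j = - \frac{8}{3} + 5 = \frac{7}{3} \approx 2.3333$)
$H{\left(M \right)} = \frac{7}{3 M}$
$u{\left(x,D \right)} = - x - 3 D$ ($u{\left(x,D \right)} = - 3 D - x = - x - 3 D$)
$\left(H{\left(-6 \right)} + 23\right) u{\left(-1,3 \right)} = \left(\frac{7}{3 \left(-6\right)} + 23\right) \left(\left(-1\right) \left(-1\right) - 9\right) = \left(\frac{7}{3} \left(- \frac{1}{6}\right) + 23\right) \left(1 - 9\right) = \left(- \frac{7}{18} + 23\right) \left(-8\right) = \frac{407}{18} \left(-8\right) = - \frac{1628}{9}$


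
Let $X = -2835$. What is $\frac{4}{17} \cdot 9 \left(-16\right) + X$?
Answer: $- \frac{48771}{17} \approx -2868.9$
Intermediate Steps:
$\frac{4}{17} \cdot 9 \left(-16\right) + X = \frac{4}{17} \cdot 9 \left(-16\right) - 2835 = \frac{36}{17} \left(-16\right) - 2835 = - \frac{576}{17} - 2835 = - \frac{48771}{17}$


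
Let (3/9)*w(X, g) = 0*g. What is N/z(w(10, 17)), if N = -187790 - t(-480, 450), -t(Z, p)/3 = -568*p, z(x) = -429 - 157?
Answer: 477295/293 ≈ 1629.0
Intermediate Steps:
w(X, g) = 0 (w(X, g) = 3*(0*g) = 3*0 = 0)
z(x) = -586
t(Z, p) = 1704*p (t(Z, p) = -(-1704)*p = 1704*p)
N = -954590 (N = -187790 - 1704*450 = -187790 - 1*766800 = -187790 - 766800 = -954590)
N/z(w(10, 17)) = -954590/(-586) = -954590*(-1/586) = 477295/293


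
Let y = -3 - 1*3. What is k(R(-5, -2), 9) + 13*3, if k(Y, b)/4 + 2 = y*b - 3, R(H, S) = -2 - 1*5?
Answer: -197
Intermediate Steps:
y = -6 (y = -3 - 3 = -6)
R(H, S) = -7 (R(H, S) = -2 - 5 = -7)
k(Y, b) = -20 - 24*b (k(Y, b) = -8 + 4*(-6*b - 3) = -8 + 4*(-3 - 6*b) = -8 + (-12 - 24*b) = -20 - 24*b)
k(R(-5, -2), 9) + 13*3 = (-20 - 24*9) + 13*3 = (-20 - 216) + 39 = -236 + 39 = -197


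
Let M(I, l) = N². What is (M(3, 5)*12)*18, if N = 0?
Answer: 0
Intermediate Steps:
M(I, l) = 0 (M(I, l) = 0² = 0)
(M(3, 5)*12)*18 = (0*12)*18 = 0*18 = 0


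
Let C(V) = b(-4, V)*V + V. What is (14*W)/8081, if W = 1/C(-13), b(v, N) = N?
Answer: 7/630318 ≈ 1.1105e-5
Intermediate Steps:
C(V) = V + V² (C(V) = V*V + V = V² + V = V + V²)
W = 1/156 (W = 1/(-13*(1 - 13)) = 1/(-13*(-12)) = 1/156 ≈ 0.0064103)
(14*W)/8081 = (14*(1/156))/8081 = (7/78)*(1/8081) = 7/630318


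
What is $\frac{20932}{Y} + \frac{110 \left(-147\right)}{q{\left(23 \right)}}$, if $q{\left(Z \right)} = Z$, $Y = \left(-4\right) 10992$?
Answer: $- \frac{177860999}{252816} \approx -703.52$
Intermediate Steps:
$Y = -43968$
$\frac{20932}{Y} + \frac{110 \left(-147\right)}{q{\left(23 \right)}} = \frac{20932}{-43968} + \frac{110 \left(-147\right)}{23} = 20932 \left(- \frac{1}{43968}\right) - \frac{16170}{23} = - \frac{5233}{10992} - \frac{16170}{23} = - \frac{177860999}{252816}$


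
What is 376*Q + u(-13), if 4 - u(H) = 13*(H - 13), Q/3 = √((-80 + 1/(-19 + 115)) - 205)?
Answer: 342 + 47*I*√164154 ≈ 342.0 + 19042.0*I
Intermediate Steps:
Q = I*√164154/8 (Q = 3*√((-80 + 1/(-19 + 115)) - 205) = 3*√((-80 + 1/96) - 205) = 3*√(-7679/96 - 205) = 3*√(-27359/96) = 3*(I*√164154/24) = I*√164154/8 ≈ 50.645*I)
u(H) = 173 - 13*H (u(H) = 4 - 13*(H - 13) = 4 - 13*(-13 + H) = 4 - (-169 + 13*H) = 4 + (169 - 13*H) = 173 - 13*H)
376*Q + u(-13) = 376*(I*√164154/8) + (173 - 13*(-13)) = 47*I*√164154 + (173 + 169) = 47*I*√164154 + 342 = 342 + 47*I*√164154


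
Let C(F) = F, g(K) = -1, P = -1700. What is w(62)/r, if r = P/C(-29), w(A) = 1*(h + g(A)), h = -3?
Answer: -29/425 ≈ -0.068235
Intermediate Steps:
w(A) = -4 (w(A) = 1*(-3 - 1) = 1*(-4) = -4)
r = 1700/29 (r = -1700/(-29) = -1700*(-1/29) = 1700/29 ≈ 58.621)
w(62)/r = -4/1700/29 = -4*29/1700 = -29/425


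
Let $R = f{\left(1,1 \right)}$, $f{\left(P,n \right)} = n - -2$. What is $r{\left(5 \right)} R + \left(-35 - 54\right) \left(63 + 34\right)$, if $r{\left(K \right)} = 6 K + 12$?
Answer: $-8507$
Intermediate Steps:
$f{\left(P,n \right)} = 2 + n$ ($f{\left(P,n \right)} = n + 2 = 2 + n$)
$R = 3$ ($R = 2 + 1 = 3$)
$r{\left(K \right)} = 12 + 6 K$
$r{\left(5 \right)} R + \left(-35 - 54\right) \left(63 + 34\right) = \left(12 + 6 \cdot 5\right) 3 + \left(-35 - 54\right) \left(63 + 34\right) = \left(12 + 30\right) 3 - 8633 = 42 \cdot 3 - 8633 = 126 - 8633 = -8507$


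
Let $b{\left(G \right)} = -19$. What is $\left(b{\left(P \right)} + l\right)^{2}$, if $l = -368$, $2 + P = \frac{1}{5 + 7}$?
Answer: $149769$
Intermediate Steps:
$P = - \frac{23}{12}$ ($P = -2 + \frac{1}{5 + 7} = -2 + \frac{1}{12} = - \frac{23}{12} \approx -1.9167$)
$\left(b{\left(P \right)} + l\right)^{2} = \left(-19 - 368\right)^{2} = \left(-387\right)^{2} = 149769$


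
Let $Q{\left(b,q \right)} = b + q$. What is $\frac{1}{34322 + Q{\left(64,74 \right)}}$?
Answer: $\frac{1}{34460} \approx 2.9019 \cdot 10^{-5}$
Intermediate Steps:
$\frac{1}{34322 + Q{\left(64,74 \right)}} = \frac{1}{34322 + \left(64 + 74\right)} = \frac{1}{34322 + 138} = \frac{1}{34460}$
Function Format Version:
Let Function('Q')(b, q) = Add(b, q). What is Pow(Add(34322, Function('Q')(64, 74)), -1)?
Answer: Rational(1, 34460) ≈ 2.9019e-5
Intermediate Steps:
Pow(Add(34322, Function('Q')(64, 74)), -1) = Pow(Add(34322, Add(64, 74)), -1) = Pow(Add(34322, 138), -1) = Pow(34460, -1) = Rational(1, 34460)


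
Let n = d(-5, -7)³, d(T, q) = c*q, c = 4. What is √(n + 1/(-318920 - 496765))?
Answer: I*√14605588006842885/815685 ≈ 148.16*I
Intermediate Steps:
d(T, q) = 4*q
n = -21952 (n = (4*(-7))³ = (-28)³ = -21952)
√(n + 1/(-318920 - 496765)) = √(-21952 + 1/(-318920 - 496765)) = √(-21952 + 1/(-815685)) = √(-21952 - 1/815685) = √(-17905917121/815685) = I*√14605588006842885/815685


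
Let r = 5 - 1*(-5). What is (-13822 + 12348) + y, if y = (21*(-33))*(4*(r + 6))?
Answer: -45826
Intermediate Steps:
r = 10 (r = 5 + 5 = 10)
y = -44352 (y = (21*(-33))*(4*(10 + 6)) = -2772*16 = -693*64 = -44352)
(-13822 + 12348) + y = (-13822 + 12348) - 44352 = -1474 - 44352 = -45826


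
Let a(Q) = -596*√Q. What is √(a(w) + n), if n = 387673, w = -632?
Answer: √(387673 - 1192*I*√158) ≈ 622.75 - 12.03*I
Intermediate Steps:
√(a(w) + n) = √(-1192*I*√158 + 387673) = √(387673 - 1192*I*√158)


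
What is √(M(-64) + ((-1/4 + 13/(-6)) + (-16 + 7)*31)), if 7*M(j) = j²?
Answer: √535773/42 ≈ 17.428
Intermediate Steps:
M(j) = j²/7
√(M(-64) + ((-1/4 + 13/(-6)) + (-16 + 7)*31)) = √((⅐)*(-64)² + ((-1/4 + 13/(-6)) + (-16 + 7)*31)) = √((⅐)*4096 + ((-1*¼ + 13*(-⅙)) - 9*31)) = √(4096/7 + ((-¼ - 13/6) - 279)) = √(4096/7 + (-29/12 - 279)) = √(4096/7 - 3377/12) = √(25513/84) = √535773/42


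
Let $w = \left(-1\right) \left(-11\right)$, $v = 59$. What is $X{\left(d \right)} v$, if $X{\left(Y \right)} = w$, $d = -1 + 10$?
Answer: $649$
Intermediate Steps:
$d = 9$
$w = 11$
$X{\left(Y \right)} = 11$
$X{\left(d \right)} v = 11 \cdot 59 = 649$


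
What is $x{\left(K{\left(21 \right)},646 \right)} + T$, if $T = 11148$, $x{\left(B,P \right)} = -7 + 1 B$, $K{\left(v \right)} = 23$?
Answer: $11164$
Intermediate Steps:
$x{\left(B,P \right)} = -7 + B$
$x{\left(K{\left(21 \right)},646 \right)} + T = \left(-7 + 23\right) + 11148 = 16 + 11148 = 11164$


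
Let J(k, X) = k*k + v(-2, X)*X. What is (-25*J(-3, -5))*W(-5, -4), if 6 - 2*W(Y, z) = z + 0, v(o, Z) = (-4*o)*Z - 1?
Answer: -26750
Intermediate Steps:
v(o, Z) = -1 - 4*Z*o (v(o, Z) = -4*Z*o - 1 = -1 - 4*Z*o)
J(k, X) = k² + X*(-1 + 8*X) (J(k, X) = k*k + (-1 - 4*X*(-2))*X = k² + (-1 + 8*X)*X = k² + X*(-1 + 8*X))
W(Y, z) = 3 - z/2 (W(Y, z) = 3 - (z + 0)/2 = 3 - z/2)
(-25*J(-3, -5))*W(-5, -4) = (-25*((-3)² - 5*(-1 + 8*(-5))))*(3 - ½*(-4)) = (-25*(9 - 5*(-1 - 40)))*(3 + 2) = -25*(9 - 5*(-41))*5 = -25*(9 + 205)*5 = -25*214*5 = -5350*5 = -26750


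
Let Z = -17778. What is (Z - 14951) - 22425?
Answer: -55154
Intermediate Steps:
(Z - 14951) - 22425 = (-17778 - 14951) - 22425 = -32729 - 22425 = -55154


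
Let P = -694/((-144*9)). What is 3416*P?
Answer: 148169/81 ≈ 1829.2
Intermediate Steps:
P = 347/648 (P = -694/(-1296) = -694*(-1/1296) = 347/648 ≈ 0.53549)
3416*P = 3416*(347/648) = 148169/81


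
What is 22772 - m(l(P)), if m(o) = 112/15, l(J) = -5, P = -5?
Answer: 341468/15 ≈ 22765.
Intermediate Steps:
m(o) = 112/15 (m(o) = 112*(1/15) = 112/15)
22772 - m(l(P)) = 22772 - 1*112/15 = 22772 - 112/15 = 341468/15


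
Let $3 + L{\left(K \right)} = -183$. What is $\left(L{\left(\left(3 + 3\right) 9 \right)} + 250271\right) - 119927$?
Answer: $130158$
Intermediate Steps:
$L{\left(K \right)} = -186$ ($L{\left(K \right)} = -3 - 183 = -186$)
$\left(L{\left(\left(3 + 3\right) 9 \right)} + 250271\right) - 119927 = \left(-186 + 250271\right) - 119927 = 250085 - 119927 = 130158$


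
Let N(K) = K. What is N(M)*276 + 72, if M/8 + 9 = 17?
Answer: 17736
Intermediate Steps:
M = 64 (M = -72 + 8*17 = -72 + 136 = 64)
N(M)*276 + 72 = 64*276 + 72 = 17664 + 72 = 17736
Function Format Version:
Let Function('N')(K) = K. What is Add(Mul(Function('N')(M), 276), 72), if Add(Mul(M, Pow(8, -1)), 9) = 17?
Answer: 17736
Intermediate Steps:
M = 64 (M = Add(-72, Mul(8, 17)) = Add(-72, 136) = 64)
Add(Mul(Function('N')(M), 276), 72) = Add(Mul(64, 276), 72) = Add(17664, 72) = 17736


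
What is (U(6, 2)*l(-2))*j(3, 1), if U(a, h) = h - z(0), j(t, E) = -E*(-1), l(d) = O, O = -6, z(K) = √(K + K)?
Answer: -12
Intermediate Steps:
z(K) = √2*√K (z(K) = √(2*K) = √2*√K)
l(d) = -6
j(t, E) = E
U(a, h) = h (U(a, h) = h - √2*√0 = h - √2*0 = h - 1*0 = h + 0 = h)
(U(6, 2)*l(-2))*j(3, 1) = (2*(-6))*1 = -12*1 = -12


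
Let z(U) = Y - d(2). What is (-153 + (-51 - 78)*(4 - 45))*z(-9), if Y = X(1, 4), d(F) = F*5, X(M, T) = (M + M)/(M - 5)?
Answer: -53928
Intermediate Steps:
X(M, T) = 2*M/(-5 + M) (X(M, T) = (2*M)/(-5 + M) = 2*M/(-5 + M))
d(F) = 5*F
Y = -½ (Y = 2*1/(-5 + 1) = 2*1/(-4) = 2*1*(-¼) = -½ ≈ -0.50000)
z(U) = -21/2 (z(U) = -½ - 5*2 = -½ - 1*10 = -½ - 10 = -21/2)
(-153 + (-51 - 78)*(4 - 45))*z(-9) = (-153 + (-51 - 78)*(4 - 45))*(-21/2) = (-153 - 129*(-41))*(-21/2) = (-153 + 5289)*(-21/2) = 5136*(-21/2) = -53928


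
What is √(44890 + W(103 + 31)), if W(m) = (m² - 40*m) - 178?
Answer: 2*√14327 ≈ 239.39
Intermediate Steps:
W(m) = -178 + m² - 40*m
√(44890 + W(103 + 31)) = √(44890 + (-178 + (103 + 31)² - 40*(103 + 31))) = √(44890 + (-178 + 134² - 40*134)) = √(44890 + (-178 + 17956 - 5360)) = √(44890 + 12418) = √57308 = 2*√14327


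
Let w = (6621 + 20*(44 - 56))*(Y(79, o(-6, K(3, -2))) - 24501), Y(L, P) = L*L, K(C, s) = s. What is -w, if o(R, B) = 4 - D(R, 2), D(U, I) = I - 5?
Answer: 116517060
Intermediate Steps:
D(U, I) = -5 + I
o(R, B) = 7 (o(R, B) = 4 - (-5 + 2) = 4 - 1*(-3) = 4 + 3 = 7)
Y(L, P) = L**2
w = -116517060 (w = (6621 + 20*(44 - 56))*(79**2 - 24501) = (6621 + 20*(-12))*(6241 - 24501) = (6621 - 240)*(-18260) = 6381*(-18260) = -116517060)
-w = -1*(-116517060) = 116517060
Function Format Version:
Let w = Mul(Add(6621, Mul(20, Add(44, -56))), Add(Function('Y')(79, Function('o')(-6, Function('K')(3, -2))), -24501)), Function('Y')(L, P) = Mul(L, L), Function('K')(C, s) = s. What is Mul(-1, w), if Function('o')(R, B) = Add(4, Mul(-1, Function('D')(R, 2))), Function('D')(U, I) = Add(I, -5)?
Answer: 116517060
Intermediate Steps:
Function('D')(U, I) = Add(-5, I)
Function('o')(R, B) = 7 (Function('o')(R, B) = Add(4, Mul(-1, Add(-5, 2))) = Add(4, Mul(-1, -3)) = Add(4, 3) = 7)
Function('Y')(L, P) = Pow(L, 2)
w = -116517060 (w = Mul(Add(6621, Mul(20, Add(44, -56))), Add(Pow(79, 2), -24501)) = Mul(Add(6621, Mul(20, -12)), Add(6241, -24501)) = Mul(Add(6621, -240), -18260) = Mul(6381, -18260) = -116517060)
Mul(-1, w) = Mul(-1, -116517060) = 116517060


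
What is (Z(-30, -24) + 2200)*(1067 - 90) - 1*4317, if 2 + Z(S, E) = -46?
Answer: 2098187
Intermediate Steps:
Z(S, E) = -48 (Z(S, E) = -2 - 46 = -48)
(Z(-30, -24) + 2200)*(1067 - 90) - 1*4317 = (-48 + 2200)*(1067 - 90) - 1*4317 = 2152*977 - 4317 = 2102504 - 4317 = 2098187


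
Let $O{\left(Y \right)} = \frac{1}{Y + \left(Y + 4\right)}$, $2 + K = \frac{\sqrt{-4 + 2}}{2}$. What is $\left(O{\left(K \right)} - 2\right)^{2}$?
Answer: $\frac{\left(4 + i \sqrt{2}\right)^{2}}{4} \approx 3.5 + 2.8284 i$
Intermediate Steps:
$K = -2 + \frac{i \sqrt{2}}{2}$ ($K = -2 + \frac{\sqrt{-4 + 2}}{2} = -2 + \sqrt{-2} \cdot \frac{1}{2} = -2 + i \sqrt{2} \cdot \frac{1}{2} = -2 + \frac{i \sqrt{2}}{2} \approx -2.0 + 0.70711 i$)
$O{\left(Y \right)} = \frac{1}{4 + 2 Y}$ ($O{\left(Y \right)} = \frac{1}{Y + \left(4 + Y\right)} = \frac{1}{4 + 2 Y}$)
$\left(O{\left(K \right)} - 2\right)^{2} = \left(\frac{1}{2 \left(2 - \left(2 - \frac{i \sqrt{2}}{2}\right)\right)} - 2\right)^{2} = \left(\frac{1}{2 \frac{i \sqrt{2}}{2}} - 2\right)^{2} = \left(\frac{\left(-1\right) i \sqrt{2}}{2} - 2\right)^{2} = \left(- \frac{i \sqrt{2}}{2} - 2\right)^{2} = \left(-2 - \frac{i \sqrt{2}}{2}\right)^{2}$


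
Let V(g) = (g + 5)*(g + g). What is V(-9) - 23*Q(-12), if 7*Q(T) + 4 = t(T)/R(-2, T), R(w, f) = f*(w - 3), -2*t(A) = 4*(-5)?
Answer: 3553/42 ≈ 84.595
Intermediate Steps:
t(A) = 10 (t(A) = -2*(-5) = -½*(-20) = 10)
V(g) = 2*g*(5 + g) (V(g) = (5 + g)*(2*g) = 2*g*(5 + g))
R(w, f) = f*(-3 + w)
Q(T) = -4/7 - 2/(7*T) (Q(T) = -4/7 + (10/((T*(-3 - 2))))/7 = -4/7 + (10/((T*(-5))))/7 = -4/7 + (10/((-5*T)))/7 = -4/7 + (10*(-1/(5*T)))/7 = -4/7 + (-2/T)/7 = -4/7 - 2/(7*T))
V(-9) - 23*Q(-12) = 2*(-9)*(5 - 9) - 46*(-1 - 2*(-12))/(7*(-12)) = 2*(-9)*(-4) - 46*(-1)*(-1 + 24)/(7*12) = 72 - 46*(-1)*23/(7*12) = 72 - 23*(-23/42) = 72 + 529/42 = 3553/42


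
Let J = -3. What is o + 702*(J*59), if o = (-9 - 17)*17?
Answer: -124696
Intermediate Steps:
o = -442 (o = -26*17 = -442)
o + 702*(J*59) = -442 + 702*(-3*59) = -442 + 702*(-177) = -442 - 124254 = -124696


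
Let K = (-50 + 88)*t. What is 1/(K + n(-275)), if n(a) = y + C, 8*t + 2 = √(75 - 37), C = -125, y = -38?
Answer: -1380/231191 - 38*√38/231191 ≈ -0.0069823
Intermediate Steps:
t = -¼ + √38/8 (t = -¼ + √(75 - 37)/8 = -¼ + √38/8 ≈ 0.52055)
n(a) = -163 (n(a) = -38 - 125 = -163)
K = -19/2 + 19*√38/4 (K = (-50 + 88)*(-¼ + √38/8) = 38*(-¼ + √38/8) = -19/2 + 19*√38/4 ≈ 19.781)
1/(K + n(-275)) = 1/((-19/2 + 19*√38/4) - 163) = 1/(-345/2 + 19*√38/4)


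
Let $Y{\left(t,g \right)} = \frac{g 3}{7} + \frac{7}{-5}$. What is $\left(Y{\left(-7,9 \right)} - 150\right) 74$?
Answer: $- \frac{382136}{35} \approx -10918.0$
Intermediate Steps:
$Y{\left(t,g \right)} = - \frac{7}{5} + \frac{3 g}{7}$ ($Y{\left(t,g \right)} = 3 g \frac{1}{7} + 7 \left(- \frac{1}{5}\right) = \frac{3 g}{7} - \frac{7}{5} = - \frac{7}{5} + \frac{3 g}{7}$)
$\left(Y{\left(-7,9 \right)} - 150\right) 74 = \left(\left(- \frac{7}{5} + \frac{3}{7} \cdot 9\right) - 150\right) 74 = \left(\left(- \frac{7}{5} + \frac{27}{7}\right) - 150\right) 74 = \left(\frac{86}{35} - 150\right) 74 = \left(- \frac{5164}{35}\right) 74 = - \frac{382136}{35}$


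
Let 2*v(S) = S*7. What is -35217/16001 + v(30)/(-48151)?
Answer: -1697413872/770464151 ≈ -2.2031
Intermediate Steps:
v(S) = 7*S/2 (v(S) = (S*7)/2 = (7*S)/2 = 7*S/2)
-35217/16001 + v(30)/(-48151) = -35217/16001 + ((7/2)*30)/(-48151) = -35217*1/16001 + 105*(-1/48151) = -35217/16001 - 105/48151 = -1697413872/770464151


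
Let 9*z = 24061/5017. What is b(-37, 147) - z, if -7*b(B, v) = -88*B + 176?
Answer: -155133523/316071 ≈ -490.82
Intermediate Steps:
b(B, v) = -176/7 + 88*B/7 (b(B, v) = -(-88*B + 176)/7 = -(176 - 88*B)/7 = -176/7 + 88*B/7)
z = 24061/45153 (z = (24061/5017)/9 = (24061*(1/5017))/9 = (⅑)*(24061/5017) = 24061/45153 ≈ 0.53288)
b(-37, 147) - z = (-176/7 + (88/7)*(-37)) - 1*24061/45153 = (-176/7 - 3256/7) - 24061/45153 = -3432/7 - 24061/45153 = -155133523/316071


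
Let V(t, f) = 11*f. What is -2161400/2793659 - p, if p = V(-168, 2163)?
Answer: -66471689987/2793659 ≈ -23794.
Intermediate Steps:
p = 23793 (p = 11*2163 = 23793)
-2161400/2793659 - p = -2161400/2793659 - 1*23793 = -2161400*1/2793659 - 23793 = -2161400/2793659 - 23793 = -66471689987/2793659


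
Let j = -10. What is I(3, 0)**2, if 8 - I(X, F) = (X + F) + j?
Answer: 225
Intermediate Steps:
I(X, F) = 18 - F - X (I(X, F) = 8 - ((X + F) - 10) = 8 - ((F + X) - 10) = 8 - (-10 + F + X) = 8 + (10 - F - X) = 18 - F - X)
I(3, 0)**2 = (18 - 1*0 - 1*3)**2 = (18 + 0 - 3)**2 = 15**2 = 225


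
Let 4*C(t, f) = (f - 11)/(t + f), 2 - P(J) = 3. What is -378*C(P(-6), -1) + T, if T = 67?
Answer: -500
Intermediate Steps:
P(J) = -1 (P(J) = 2 - 1*3 = 2 - 3 = -1)
C(t, f) = (-11 + f)/(4*(f + t)) (C(t, f) = ((f - 11)/(t + f))/4 = ((-11 + f)/(f + t))/4 = (-11 + f)/(4*(f + t)))
-378*C(P(-6), -1) + T = -189*(-11 - 1)/(2*(-1 - 1)) + 67 = -189*(-12)/(2*(-2)) + 67 = -189*(-1)*(-12)/(2*2) + 67 = -378*3/2 + 67 = -567 + 67 = -500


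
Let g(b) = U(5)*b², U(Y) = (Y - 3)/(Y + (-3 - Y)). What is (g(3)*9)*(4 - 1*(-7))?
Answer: -594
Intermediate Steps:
U(Y) = 1 - Y/3 (U(Y) = (-3 + Y)/(-3) = (-3 + Y)*(-⅓) = 1 - Y/3)
g(b) = -2*b²/3 (g(b) = (1 - ⅓*5)*b² = (1 - 5/3)*b² = -2*b²/3)
(g(3)*9)*(4 - 1*(-7)) = (-⅔*3²*9)*(4 - 1*(-7)) = (-⅔*9*9)*(4 + 7) = -6*9*11 = -54*11 = -594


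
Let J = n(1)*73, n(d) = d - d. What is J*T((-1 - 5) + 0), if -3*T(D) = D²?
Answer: 0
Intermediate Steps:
n(d) = 0
J = 0 (J = 0*73 = 0)
T(D) = -D²/3
J*T((-1 - 5) + 0) = 0*(-((-1 - 5) + 0)²/3) = 0*(-(-6 + 0)²/3) = 0*(-⅓*(-6)²) = 0*(-⅓*36) = 0*(-12) = 0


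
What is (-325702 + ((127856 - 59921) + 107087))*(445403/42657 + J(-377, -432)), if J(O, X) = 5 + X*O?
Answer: -1046916855268480/42657 ≈ -2.4543e+10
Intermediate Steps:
J(O, X) = 5 + O*X
(-325702 + ((127856 - 59921) + 107087))*(445403/42657 + J(-377, -432)) = (-325702 + ((127856 - 59921) + 107087))*(445403/42657 + (5 - 377*(-432))) = (-325702 + (67935 + 107087))*(445403*(1/42657) + (5 + 162864)) = (-325702 + 175022)*(445403/42657 + 162869) = -150680*6947948336/42657 = -1046916855268480/42657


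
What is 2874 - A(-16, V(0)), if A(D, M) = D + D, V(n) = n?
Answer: 2906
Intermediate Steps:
A(D, M) = 2*D
2874 - A(-16, V(0)) = 2874 - 2*(-16) = 2874 - 1*(-32) = 2874 + 32 = 2906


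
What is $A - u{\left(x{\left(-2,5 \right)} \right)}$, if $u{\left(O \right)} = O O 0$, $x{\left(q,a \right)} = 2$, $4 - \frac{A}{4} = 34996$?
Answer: $-139968$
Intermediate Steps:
$A = -139968$ ($A = 16 - 139984 = -139968$)
$u{\left(O \right)} = 0$ ($u{\left(O \right)} = O^{2} \cdot 0 = 0$)
$A - u{\left(x{\left(-2,5 \right)} \right)} = -139968 - 0 = -139968 + 0 = -139968$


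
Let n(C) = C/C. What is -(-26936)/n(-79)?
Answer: 26936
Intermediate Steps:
n(C) = 1
-(-26936)/n(-79) = -(-26936)/1 = -(-26936) = -1*(-26936) = 26936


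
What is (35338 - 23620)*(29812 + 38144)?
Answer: 796308408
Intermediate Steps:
(35338 - 23620)*(29812 + 38144) = 11718*67956 = 796308408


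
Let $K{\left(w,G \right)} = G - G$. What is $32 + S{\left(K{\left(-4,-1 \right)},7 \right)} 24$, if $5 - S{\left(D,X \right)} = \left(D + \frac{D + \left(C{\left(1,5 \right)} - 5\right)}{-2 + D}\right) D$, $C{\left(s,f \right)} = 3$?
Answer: $152$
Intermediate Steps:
$K{\left(w,G \right)} = 0$
$S{\left(D,X \right)} = 5 - D \left(1 + D\right)$ ($S{\left(D,X \right)} = 5 - \left(D + \frac{D + \left(3 - 5\right)}{-2 + D}\right) D = 5 - \left(D + \frac{D - 2}{-2 + D}\right) D = 5 - \left(D + \frac{-2 + D}{-2 + D}\right) D = 5 - \left(D + 1\right) D = 5 - \left(1 + D\right) D = 5 - D \left(1 + D\right)$)
$32 + S{\left(K{\left(-4,-1 \right)},7 \right)} 24 = 32 + \left(5 - 0 - 0^{2}\right) 24 = 32 + \left(5 + 0 - 0\right) 24 = 32 + \left(5 + 0 + 0\right) 24 = 32 + 5 \cdot 24 = 32 + 120 = 152$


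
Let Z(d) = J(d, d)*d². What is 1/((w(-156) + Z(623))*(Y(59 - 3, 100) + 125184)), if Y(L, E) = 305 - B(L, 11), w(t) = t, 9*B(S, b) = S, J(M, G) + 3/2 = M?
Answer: 18/544845758707075 ≈ 3.3037e-14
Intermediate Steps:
J(M, G) = -3/2 + M
B(S, b) = S/9
Z(d) = d²*(-3/2 + d) (Z(d) = (-3/2 + d)*d² = d²*(-3/2 + d))
Y(L, E) = 305 - L/9
1/((w(-156) + Z(623))*(Y(59 - 3, 100) + 125184)) = 1/((-156 + 623²*(-3/2 + 623))*((305 - (59 - 3)/9) + 125184)) = 1/((-156 + 388129*(1243/2))*((305 - ⅑*56) + 125184)) = 1/((-156 + 482444347/2)*((305 - 56/9) + 125184)) = 1/(482444035*(2689/9 + 125184)/2) = 1/((482444035/2)*(1129345/9)) = 1/(544845758707075/18) = 18/544845758707075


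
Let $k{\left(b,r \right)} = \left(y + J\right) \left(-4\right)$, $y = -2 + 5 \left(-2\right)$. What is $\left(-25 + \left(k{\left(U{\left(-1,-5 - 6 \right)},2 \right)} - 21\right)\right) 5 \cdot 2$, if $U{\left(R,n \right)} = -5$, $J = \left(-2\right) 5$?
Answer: $420$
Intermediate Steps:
$y = -12$ ($y = -2 - 10 = -12$)
$J = -10$
$k{\left(b,r \right)} = 88$ ($k{\left(b,r \right)} = \left(-12 - 10\right) \left(-4\right) = \left(-22\right) \left(-4\right) = 88$)
$\left(-25 + \left(k{\left(U{\left(-1,-5 - 6 \right)},2 \right)} - 21\right)\right) 5 \cdot 2 = \left(-25 + \left(88 - 21\right)\right) 5 \cdot 2 = \left(-25 + 67\right) 10 = 42 \cdot 10 = 420$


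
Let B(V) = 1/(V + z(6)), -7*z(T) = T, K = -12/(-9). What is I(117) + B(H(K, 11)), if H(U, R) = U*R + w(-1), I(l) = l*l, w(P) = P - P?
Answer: 3969831/290 ≈ 13689.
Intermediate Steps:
K = 4/3 (K = -12*(-⅑) = 4/3 ≈ 1.3333)
w(P) = 0
I(l) = l²
H(U, R) = R*U (H(U, R) = U*R + 0 = R*U + 0 = R*U)
z(T) = -T/7
B(V) = 1/(-6/7 + V) (B(V) = 1/(V - ⅐*6) = 1/(V - 6/7) = 1/(-6/7 + V))
I(117) + B(H(K, 11)) = 117² + 7/(-6 + 7*(11*(4/3))) = 13689 + 7/(-6 + 7*(44/3)) = 13689 + 7/(-6 + 308/3) = 13689 + 7/(290/3) = 13689 + 7*(3/290) = 13689 + 21/290 = 3969831/290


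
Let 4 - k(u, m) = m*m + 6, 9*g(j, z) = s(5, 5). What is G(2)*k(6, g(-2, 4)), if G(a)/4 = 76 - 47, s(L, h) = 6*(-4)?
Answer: -9512/9 ≈ -1056.9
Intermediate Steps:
s(L, h) = -24
g(j, z) = -8/3 (g(j, z) = (1/9)*(-24) = -8/3)
G(a) = 116 (G(a) = 4*(76 - 47) = 4*29 = 116)
k(u, m) = -2 - m**2 (k(u, m) = 4 - (m*m + 6) = 4 - (m**2 + 6) = 4 - (6 + m**2) = 4 + (-6 - m**2) = -2 - m**2)
G(2)*k(6, g(-2, 4)) = 116*(-2 - (-8/3)**2) = 116*(-2 - 1*64/9) = 116*(-2 - 64/9) = 116*(-82/9) = -9512/9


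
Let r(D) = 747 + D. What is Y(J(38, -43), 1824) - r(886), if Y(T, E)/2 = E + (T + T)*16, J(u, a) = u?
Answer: 4447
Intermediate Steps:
Y(T, E) = 2*E + 64*T (Y(T, E) = 2*(E + (T + T)*16) = 2*(E + (2*T)*16) = 2*(E + 32*T) = 2*E + 64*T)
Y(J(38, -43), 1824) - r(886) = (2*1824 + 64*38) - (747 + 886) = (3648 + 2432) - 1*1633 = 6080 - 1633 = 4447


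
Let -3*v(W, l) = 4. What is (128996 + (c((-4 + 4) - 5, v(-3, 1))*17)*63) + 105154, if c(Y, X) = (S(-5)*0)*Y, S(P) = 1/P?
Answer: 234150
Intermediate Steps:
v(W, l) = -4/3 (v(W, l) = -⅓*4 = -4/3)
c(Y, X) = 0 (c(Y, X) = (0/(-5))*Y = (-⅕*0)*Y = 0*Y = 0)
(128996 + (c((-4 + 4) - 5, v(-3, 1))*17)*63) + 105154 = (128996 + (0*17)*63) + 105154 = (128996 + 0*63) + 105154 = (128996 + 0) + 105154 = 128996 + 105154 = 234150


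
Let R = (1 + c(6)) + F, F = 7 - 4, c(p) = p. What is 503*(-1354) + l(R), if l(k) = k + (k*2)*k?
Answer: -680852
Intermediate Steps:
F = 3
R = 10 (R = (1 + 6) + 3 = 7 + 3 = 10)
l(k) = k + 2*k² (l(k) = k + (2*k)*k = k + 2*k²)
503*(-1354) + l(R) = 503*(-1354) + 10*(1 + 2*10) = -681062 + 10*(1 + 20) = -681062 + 10*21 = -681062 + 210 = -680852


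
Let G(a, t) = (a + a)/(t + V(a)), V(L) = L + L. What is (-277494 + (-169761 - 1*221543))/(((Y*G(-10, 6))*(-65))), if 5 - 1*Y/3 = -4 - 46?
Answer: 180061/4125 ≈ 43.651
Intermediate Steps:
Y = 165 (Y = 15 - 3*(-4 - 46) = 15 - 3*(-50) = 15 + 150 = 165)
V(L) = 2*L
G(a, t) = 2*a/(t + 2*a) (G(a, t) = (a + a)/(t + 2*a) = (2*a)/(t + 2*a) = 2*a/(t + 2*a))
(-277494 + (-169761 - 1*221543))/(((Y*G(-10, 6))*(-65))) = (-277494 + (-169761 - 1*221543))/(((165*(2*(-10)/(6 + 2*(-10))))*(-65))) = (-277494 + (-169761 - 221543))/(((165*(2*(-10)/(6 - 20)))*(-65))) = (-277494 - 391304)/(((165*(2*(-10)/(-14)))*(-65))) = -668798/((165*(2*(-10)*(-1/14)))*(-65)) = -668798/((165*(10/7))*(-65)) = -668798/((1650/7)*(-65)) = -668798/(-107250/7) = -668798*(-7/107250) = 180061/4125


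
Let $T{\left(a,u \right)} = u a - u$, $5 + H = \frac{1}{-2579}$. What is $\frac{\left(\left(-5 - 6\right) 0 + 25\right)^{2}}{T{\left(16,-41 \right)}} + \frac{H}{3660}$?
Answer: $- \frac{32818853}{32250395} \approx -1.0176$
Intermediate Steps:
$H = - \frac{12896}{2579}$ ($H = -5 + \frac{1}{-2579} = -5 - \frac{1}{2579} = - \frac{12896}{2579} \approx -5.0004$)
$T{\left(a,u \right)} = - u + a u$ ($T{\left(a,u \right)} = a u - u = - u + a u$)
$\frac{\left(\left(-5 - 6\right) 0 + 25\right)^{2}}{T{\left(16,-41 \right)}} + \frac{H}{3660} = \frac{\left(\left(-5 - 6\right) 0 + 25\right)^{2}}{\left(-41\right) \left(-1 + 16\right)} - \frac{12896}{2579 \cdot 3660} = \frac{\left(\left(-5 - 6\right) 0 + 25\right)^{2}}{\left(-41\right) 15} - \frac{3224}{2359785} = \frac{\left(\left(-11\right) 0 + 25\right)^{2}}{-615} - \frac{3224}{2359785} = \left(0 + 25\right)^{2} \left(- \frac{1}{615}\right) - \frac{3224}{2359785} = 25^{2} \left(- \frac{1}{615}\right) - \frac{3224}{2359785} = 625 \left(- \frac{1}{615}\right) - \frac{3224}{2359785} = - \frac{125}{123} - \frac{3224}{2359785} = - \frac{32818853}{32250395}$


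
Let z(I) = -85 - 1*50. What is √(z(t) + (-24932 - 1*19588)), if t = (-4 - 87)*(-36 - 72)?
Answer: I*√44655 ≈ 211.32*I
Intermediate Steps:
t = 9828 (t = -91*(-108) = 9828)
z(I) = -135 (z(I) = -85 - 50 = -135)
√(z(t) + (-24932 - 1*19588)) = √(-135 + (-24932 - 1*19588)) = √(-135 + (-24932 - 19588)) = √(-135 - 44520) = √(-44655) = I*√44655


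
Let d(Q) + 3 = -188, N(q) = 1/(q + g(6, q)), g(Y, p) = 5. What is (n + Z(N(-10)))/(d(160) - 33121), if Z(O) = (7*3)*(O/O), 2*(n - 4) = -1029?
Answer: 979/66624 ≈ 0.014694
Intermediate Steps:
N(q) = 1/(5 + q) (N(q) = 1/(q + 5) = 1/(5 + q))
n = -1021/2 (n = 4 + (½)*(-1029) = 4 - 1029/2 = -1021/2 ≈ -510.50)
d(Q) = -191 (d(Q) = -3 - 188 = -191)
Z(O) = 21 (Z(O) = 21*1 = 21)
(n + Z(N(-10)))/(d(160) - 33121) = (-1021/2 + 21)/(-191 - 33121) = -979/2/(-33312) = -979/2*(-1/33312) = 979/66624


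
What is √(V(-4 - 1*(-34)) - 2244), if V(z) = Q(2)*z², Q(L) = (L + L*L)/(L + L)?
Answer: I*√894 ≈ 29.9*I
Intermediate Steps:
Q(L) = (L + L²)/(2*L) (Q(L) = (L + L²)/((2*L)) = (L + L²)*(1/(2*L)) = (L + L²)/(2*L))
V(z) = 3*z²/2 (V(z) = (½ + (½)*2)*z² = (½ + 1)*z² = 3*z²/2)
√(V(-4 - 1*(-34)) - 2244) = √(3*(-4 - 1*(-34))²/2 - 2244) = √(3*(-4 + 34)²/2 - 2244) = √((3/2)*30² - 2244) = √((3/2)*900 - 2244) = √(1350 - 2244) = √(-894) = I*√894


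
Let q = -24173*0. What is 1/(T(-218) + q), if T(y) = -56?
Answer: -1/56 ≈ -0.017857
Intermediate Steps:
q = 0
1/(T(-218) + q) = 1/(-56 + 0) = 1/(-56) = -1/56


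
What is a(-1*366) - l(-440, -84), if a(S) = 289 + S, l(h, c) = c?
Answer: 7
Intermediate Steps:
a(-1*366) - l(-440, -84) = (289 - 1*366) - 1*(-84) = (289 - 366) + 84 = -77 + 84 = 7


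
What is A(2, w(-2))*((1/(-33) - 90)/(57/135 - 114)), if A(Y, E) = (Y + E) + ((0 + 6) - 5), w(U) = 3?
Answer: 267390/56221 ≈ 4.7561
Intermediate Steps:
A(Y, E) = 1 + E + Y (A(Y, E) = (E + Y) + (6 - 5) = (E + Y) + 1 = 1 + E + Y)
A(2, w(-2))*((1/(-33) - 90)/(57/135 - 114)) = (1 + 3 + 2)*((1/(-33) - 90)/(57/135 - 114)) = 6*((-1/33 - 90)/(57*(1/135) - 114)) = 6*(-2971/(33*(19/45 - 114))) = 6*(-2971/(33*(-5111/45))) = 6*(-2971/33*(-45/5111)) = 6*(44565/56221) = 267390/56221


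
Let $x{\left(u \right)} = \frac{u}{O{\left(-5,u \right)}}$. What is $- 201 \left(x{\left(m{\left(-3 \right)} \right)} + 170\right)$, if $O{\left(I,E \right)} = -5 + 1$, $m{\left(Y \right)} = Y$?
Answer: $- \frac{137283}{4} \approx -34321.0$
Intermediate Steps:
$O{\left(I,E \right)} = -4$
$x{\left(u \right)} = - \frac{u}{4}$ ($x{\left(u \right)} = \frac{u}{-4} = u \left(- \frac{1}{4}\right) = - \frac{u}{4}$)
$- 201 \left(x{\left(m{\left(-3 \right)} \right)} + 170\right) = - 201 \left(\left(- \frac{1}{4}\right) \left(-3\right) + 170\right) = - 201 \left(\frac{3}{4} + 170\right) = \left(-201\right) \frac{683}{4} = - \frac{137283}{4}$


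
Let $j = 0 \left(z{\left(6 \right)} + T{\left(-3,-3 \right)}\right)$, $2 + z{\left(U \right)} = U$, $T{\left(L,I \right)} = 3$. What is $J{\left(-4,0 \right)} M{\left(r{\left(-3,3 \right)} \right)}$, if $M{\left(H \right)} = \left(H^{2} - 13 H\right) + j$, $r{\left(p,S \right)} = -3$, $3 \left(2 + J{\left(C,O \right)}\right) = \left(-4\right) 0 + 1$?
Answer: $-80$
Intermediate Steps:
$z{\left(U \right)} = -2 + U$
$J{\left(C,O \right)} = - \frac{5}{3}$ ($J{\left(C,O \right)} = -2 + \frac{\left(-4\right) 0 + 1}{3} = -2 + \frac{0 + 1}{3} = -2 + \frac{1}{3} \cdot 1 = -2 + \frac{1}{3} = - \frac{5}{3}$)
$j = 0$ ($j = 0 \left(\left(-2 + 6\right) + 3\right) = 0 \left(4 + 3\right) = 0 \cdot 7 = 0$)
$M{\left(H \right)} = H^{2} - 13 H$ ($M{\left(H \right)} = \left(H^{2} - 13 H\right) + 0 = H^{2} - 13 H$)
$J{\left(-4,0 \right)} M{\left(r{\left(-3,3 \right)} \right)} = - \frac{5 \left(- 3 \left(-13 - 3\right)\right)}{3} = - \frac{5 \left(\left(-3\right) \left(-16\right)\right)}{3} = \left(- \frac{5}{3}\right) 48 = -80$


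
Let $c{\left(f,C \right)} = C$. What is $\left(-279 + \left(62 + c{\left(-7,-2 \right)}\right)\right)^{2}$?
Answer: $47961$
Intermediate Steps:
$\left(-279 + \left(62 + c{\left(-7,-2 \right)}\right)\right)^{2} = \left(-279 + \left(62 - 2\right)\right)^{2} = \left(-279 + 60\right)^{2} = \left(-219\right)^{2} = 47961$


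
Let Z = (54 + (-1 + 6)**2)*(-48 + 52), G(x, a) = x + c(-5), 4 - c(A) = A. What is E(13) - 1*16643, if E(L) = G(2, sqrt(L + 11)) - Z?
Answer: -16948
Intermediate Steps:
c(A) = 4 - A
G(x, a) = 9 + x (G(x, a) = x + (4 - 1*(-5)) = x + (4 + 5) = x + 9 = 9 + x)
Z = 316 (Z = (54 + 5**2)*4 = (54 + 25)*4 = 79*4 = 316)
E(L) = -305 (E(L) = (9 + 2) - 1*316 = 11 - 316 = -305)
E(13) - 1*16643 = -305 - 1*16643 = -305 - 16643 = -16948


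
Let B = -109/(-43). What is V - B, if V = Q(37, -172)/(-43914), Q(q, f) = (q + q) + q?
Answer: -1597133/629434 ≈ -2.5374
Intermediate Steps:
Q(q, f) = 3*q (Q(q, f) = 2*q + q = 3*q)
B = 109/43 (B = -1/43*(-109) = 109/43 ≈ 2.5349)
V = -37/14638 (V = (3*37)/(-43914) = 111*(-1/43914) = -37/14638 ≈ -0.0025277)
V - B = -37/14638 - 1*109/43 = -37/14638 - 109/43 = -1597133/629434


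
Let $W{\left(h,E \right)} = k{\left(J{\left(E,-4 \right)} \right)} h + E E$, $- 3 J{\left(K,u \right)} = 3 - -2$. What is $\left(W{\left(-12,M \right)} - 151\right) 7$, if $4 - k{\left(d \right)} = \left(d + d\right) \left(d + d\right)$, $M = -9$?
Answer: $\frac{322}{3} \approx 107.33$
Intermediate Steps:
$J{\left(K,u \right)} = - \frac{5}{3}$ ($J{\left(K,u \right)} = - \frac{3 - -2}{3} = - \frac{3 + 2}{3} = \left(- \frac{1}{3}\right) 5 = - \frac{5}{3}$)
$k{\left(d \right)} = 4 - 4 d^{2}$ ($k{\left(d \right)} = 4 - \left(d + d\right) \left(d + d\right) = 4 - 2 d 2 d = 4 - 4 d^{2}$)
$W{\left(h,E \right)} = E^{2} - \frac{64 h}{9}$ ($W{\left(h,E \right)} = \left(4 - 4 \left(- \frac{5}{3}\right)^{2}\right) h + E E = \left(4 - \frac{100}{9}\right) h + E^{2} = - \frac{64 h}{9} + E^{2} = E^{2} - \frac{64 h}{9}$)
$\left(W{\left(-12,M \right)} - 151\right) 7 = \left(\left(\left(-9\right)^{2} - - \frac{256}{3}\right) - 151\right) 7 = \left(\left(81 + \frac{256}{3}\right) - 151\right) 7 = \left(\frac{499}{3} - 151\right) 7 = \frac{46}{3} \cdot 7 = \frac{322}{3}$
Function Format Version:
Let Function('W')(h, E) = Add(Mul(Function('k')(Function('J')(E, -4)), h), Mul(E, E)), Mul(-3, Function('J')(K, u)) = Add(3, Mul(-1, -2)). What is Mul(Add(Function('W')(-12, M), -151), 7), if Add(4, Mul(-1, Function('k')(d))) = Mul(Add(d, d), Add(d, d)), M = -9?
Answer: Rational(322, 3) ≈ 107.33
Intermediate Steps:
Function('J')(K, u) = Rational(-5, 3) (Function('J')(K, u) = Mul(Rational(-1, 3), Add(3, Mul(-1, -2))) = Mul(Rational(-1, 3), Add(3, 2)) = Mul(Rational(-1, 3), 5) = Rational(-5, 3))
Function('k')(d) = Add(4, Mul(-4, Pow(d, 2))) (Function('k')(d) = Add(4, Mul(-1, Mul(Add(d, d), Add(d, d)))) = Add(4, Mul(-1, Mul(Mul(2, d), Mul(2, d)))) = Add(4, Mul(-1, Mul(4, Pow(d, 2)))) = Add(4, Mul(-4, Pow(d, 2))))
Function('W')(h, E) = Add(Pow(E, 2), Mul(Rational(-64, 9), h)) (Function('W')(h, E) = Add(Mul(Add(4, Mul(-4, Pow(Rational(-5, 3), 2))), h), Mul(E, E)) = Add(Mul(Add(4, Mul(-4, Rational(25, 9))), h), Pow(E, 2)) = Add(Mul(Add(4, Rational(-100, 9)), h), Pow(E, 2)) = Add(Mul(Rational(-64, 9), h), Pow(E, 2)) = Add(Pow(E, 2), Mul(Rational(-64, 9), h)))
Mul(Add(Function('W')(-12, M), -151), 7) = Mul(Add(Add(Pow(-9, 2), Mul(Rational(-64, 9), -12)), -151), 7) = Mul(Add(Add(81, Rational(256, 3)), -151), 7) = Mul(Add(Rational(499, 3), -151), 7) = Mul(Rational(46, 3), 7) = Rational(322, 3)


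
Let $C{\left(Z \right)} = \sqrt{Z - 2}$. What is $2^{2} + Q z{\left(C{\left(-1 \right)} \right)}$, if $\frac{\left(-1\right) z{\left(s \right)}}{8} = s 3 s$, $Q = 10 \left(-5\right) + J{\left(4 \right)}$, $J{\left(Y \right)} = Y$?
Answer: $-3308$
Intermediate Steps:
$C{\left(Z \right)} = \sqrt{-2 + Z}$
$Q = -46$ ($Q = 10 \left(-5\right) + 4 = -50 + 4 = -46$)
$z{\left(s \right)} = - 24 s^{2}$ ($z{\left(s \right)} = - 8 s 3 s = - 8 \cdot 3 s s = - 8 \cdot 3 s^{2} = - 24 s^{2}$)
$2^{2} + Q z{\left(C{\left(-1 \right)} \right)} = 2^{2} - 46 \left(- 24 \left(\sqrt{-2 - 1}\right)^{2}\right) = 4 - 46 \left(- 24 \left(\sqrt{-3}\right)^{2}\right) = 4 - 46 \left(- 24 \left(i \sqrt{3}\right)^{2}\right) = 4 - 46 \left(\left(-24\right) \left(-3\right)\right) = 4 - 3312 = -3308$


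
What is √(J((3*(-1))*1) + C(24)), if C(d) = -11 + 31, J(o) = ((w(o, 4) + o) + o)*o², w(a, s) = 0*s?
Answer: I*√34 ≈ 5.8309*I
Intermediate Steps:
w(a, s) = 0
J(o) = 2*o³ (J(o) = ((0 + o) + o)*o² = (o + o)*o² = (2*o)*o² = 2*o³)
C(d) = 20
√(J((3*(-1))*1) + C(24)) = √(2*((3*(-1))*1)³ + 20) = √(2*(-3*1)³ + 20) = √(2*(-3)³ + 20) = √(2*(-27) + 20) = √(-54 + 20) = √(-34) = I*√34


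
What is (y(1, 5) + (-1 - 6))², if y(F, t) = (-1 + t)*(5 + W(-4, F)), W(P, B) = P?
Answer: 9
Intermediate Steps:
y(F, t) = -1 + t (y(F, t) = (-1 + t)*(5 - 4) = (-1 + t)*1 = -1 + t)
(y(1, 5) + (-1 - 6))² = ((-1 + 5) + (-1 - 6))² = (4 - 7)² = (-3)² = 9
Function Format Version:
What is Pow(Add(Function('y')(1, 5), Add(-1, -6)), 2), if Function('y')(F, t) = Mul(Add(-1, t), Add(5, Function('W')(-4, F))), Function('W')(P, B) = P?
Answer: 9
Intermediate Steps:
Function('y')(F, t) = Add(-1, t) (Function('y')(F, t) = Mul(Add(-1, t), Add(5, -4)) = Mul(Add(-1, t), 1) = Add(-1, t))
Pow(Add(Function('y')(1, 5), Add(-1, -6)), 2) = Pow(Add(Add(-1, 5), Add(-1, -6)), 2) = Pow(Add(4, -7), 2) = Pow(-3, 2) = 9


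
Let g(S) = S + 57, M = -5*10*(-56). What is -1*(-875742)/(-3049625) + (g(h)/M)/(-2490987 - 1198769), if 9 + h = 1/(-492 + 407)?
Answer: -6152346364719971/21424516557416000 ≈ -0.28716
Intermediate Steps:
M = 2800 (M = -50*(-56) = 2800)
h = -766/85 (h = -9 + 1/(-492 + 407) = -9 + 1/(-85) = -9 - 1/85 = -766/85 ≈ -9.0118)
g(S) = 57 + S
-1*(-875742)/(-3049625) + (g(h)/M)/(-2490987 - 1198769) = -1*(-875742)/(-3049625) + ((57 - 766/85)/2800)/(-2490987 - 1198769) = 875742*(-1/3049625) + ((4079/85)*(1/2800))/(-3689756) = -875742/3049625 + (4079/238000)*(-1/3689756) = -875742/3049625 - 4079/878161928000 = -6152346364719971/21424516557416000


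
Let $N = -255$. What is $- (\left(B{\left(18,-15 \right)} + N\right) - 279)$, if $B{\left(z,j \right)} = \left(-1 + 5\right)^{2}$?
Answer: $518$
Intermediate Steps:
$B{\left(z,j \right)} = 16$ ($B{\left(z,j \right)} = 4^{2} = 16$)
$- (\left(B{\left(18,-15 \right)} + N\right) - 279) = - (\left(16 - 255\right) - 279) = - (-239 - 279) = \left(-1\right) \left(-518\right) = 518$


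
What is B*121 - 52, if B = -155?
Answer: -18807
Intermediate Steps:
B*121 - 52 = -155*121 - 52 = -18755 - 52 = -18807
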